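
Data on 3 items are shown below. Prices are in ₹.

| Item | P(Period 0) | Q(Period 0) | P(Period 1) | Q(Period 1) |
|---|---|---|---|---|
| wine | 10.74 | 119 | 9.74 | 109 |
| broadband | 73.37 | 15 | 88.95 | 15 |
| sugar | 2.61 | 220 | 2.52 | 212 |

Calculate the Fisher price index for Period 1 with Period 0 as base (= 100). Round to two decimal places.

103.48

Laspeyres component (base-period weights):
ΣP(Period 1)Q(Period 0) = 9.74×119 + 88.95×15 + 2.52×220 = 1159.06 + 1334.25 + 554.4 = 3047.71
ΣP(Period 0)Q(Period 0) = 10.74×119 + 73.37×15 + 2.61×220 = 1278.06 + 1100.55 + 574.2 = 2952.81
L = 3047.71 / 2952.81 × 100 = 103.2139
Paasche component (current-period weights):
ΣP(Period 1)Q(Period 1) = 9.74×109 + 88.95×15 + 2.52×212 = 1061.66 + 1334.25 + 534.24 = 2930.15
ΣP(Period 0)Q(Period 1) = 10.74×109 + 73.37×15 + 2.61×212 = 1170.66 + 1100.55 + 553.32 = 2824.53
P = 2930.15 / 2824.53 × 100 = 103.7394
Fisher = √(L × P) = √(103.2139 × 103.7394) = 103.4763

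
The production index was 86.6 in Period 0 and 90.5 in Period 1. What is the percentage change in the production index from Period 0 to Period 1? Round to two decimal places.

Change = (90.5 − 86.6) / 86.6 × 100
       = 3.9 / 86.6 × 100 = 4.5035%

4.50%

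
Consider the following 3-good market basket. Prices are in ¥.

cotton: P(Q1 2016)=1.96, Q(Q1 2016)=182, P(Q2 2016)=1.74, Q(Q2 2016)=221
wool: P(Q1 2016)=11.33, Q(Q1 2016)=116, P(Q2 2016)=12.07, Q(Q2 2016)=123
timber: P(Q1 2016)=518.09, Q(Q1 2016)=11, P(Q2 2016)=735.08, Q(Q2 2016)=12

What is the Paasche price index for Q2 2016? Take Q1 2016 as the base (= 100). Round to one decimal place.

Paasche price index uses current-period quantities as weights.
ΣP(Q2 2016)·Q(Q2 2016) = 1.74×221 + 12.07×123 + 735.08×12 = 384.54 + 1484.61 + 8820.96 = 10690.11
ΣP(Q1 2016)·Q(Q2 2016) = 1.96×221 + 11.33×123 + 518.09×12 = 433.16 + 1393.59 + 6217.08 = 8043.83
Index = 10690.11 / 8043.83 × 100 = 132.8983

132.9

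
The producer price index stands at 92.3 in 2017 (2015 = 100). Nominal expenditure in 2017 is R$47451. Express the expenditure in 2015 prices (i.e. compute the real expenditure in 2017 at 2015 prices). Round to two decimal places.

Real = Nominal ÷ (Index/100) = 47451 ÷ (92.3/100)
     = 47451 ÷ 0.923 = 51409.5341

51409.53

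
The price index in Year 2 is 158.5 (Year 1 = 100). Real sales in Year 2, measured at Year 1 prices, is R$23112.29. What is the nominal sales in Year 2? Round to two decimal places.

36632.98

Nominal = Real × (Index/100) = 23112.29 × (158.5/100)
        = 23112.29 × 1.585 = 36632.9797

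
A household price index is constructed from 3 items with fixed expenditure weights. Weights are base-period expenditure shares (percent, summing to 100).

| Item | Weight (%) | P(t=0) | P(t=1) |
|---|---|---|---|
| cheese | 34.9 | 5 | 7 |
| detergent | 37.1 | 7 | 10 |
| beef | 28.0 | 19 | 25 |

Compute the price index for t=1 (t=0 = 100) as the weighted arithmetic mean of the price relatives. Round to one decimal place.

138.7

cheese: 34.9 × (7/5) = 34.9 × 1.400000 = 48.8600
detergent: 37.1 × (10/7) = 37.1 × 1.428571 = 53.0000
beef: 28.0 × (25/19) = 28.0 × 1.315789 = 36.8421
Index = Σ wᵢ·(p₁ᵢ/p₀ᵢ) = 48.8600 + 53.0000 + 36.8421 = 138.7021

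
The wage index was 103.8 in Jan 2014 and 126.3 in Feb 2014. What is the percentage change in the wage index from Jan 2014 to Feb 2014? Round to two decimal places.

21.68%

Change = (126.3 − 103.8) / 103.8 × 100
       = 22.5 / 103.8 × 100 = 21.6763%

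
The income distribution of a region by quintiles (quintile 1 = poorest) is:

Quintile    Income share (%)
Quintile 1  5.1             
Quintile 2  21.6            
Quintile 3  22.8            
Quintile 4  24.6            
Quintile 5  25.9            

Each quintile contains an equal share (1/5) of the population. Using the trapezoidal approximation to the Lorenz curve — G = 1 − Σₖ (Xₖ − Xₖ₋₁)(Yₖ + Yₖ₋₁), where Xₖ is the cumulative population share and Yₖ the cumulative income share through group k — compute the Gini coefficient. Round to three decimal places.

0.178

Cumulative income shares Yₖ: 0.0510, 0.2670, 0.4950, 0.7410, 1.0000
Σ (Xₖ−Xₖ₋₁)(Yₖ+Yₖ₋₁) = (1/5)(0.0510+0.0000) + (1/5)(0.2670+0.0510) + (1/5)(0.4950+0.2670) + (1/5)(0.7410+0.4950) + (1/5)(1.0000+0.7410)
  = 0.0102 + 0.0636 + 0.1524 + 0.2472 + 0.3482 = 0.8216
G = 1 − 0.8216 = 0.1784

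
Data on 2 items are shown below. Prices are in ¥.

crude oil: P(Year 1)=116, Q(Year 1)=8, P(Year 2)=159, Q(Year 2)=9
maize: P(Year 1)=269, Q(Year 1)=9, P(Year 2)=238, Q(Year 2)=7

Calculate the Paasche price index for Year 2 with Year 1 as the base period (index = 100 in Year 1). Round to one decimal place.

Paasche price index uses current-period quantities as weights.
ΣP(Year 2)·Q(Year 2) = 159×9 + 238×7 = 1431 + 1666 = 3097
ΣP(Year 1)·Q(Year 2) = 116×9 + 269×7 = 1044 + 1883 = 2927
Index = 3097 / 2927 × 100 = 105.8080

105.8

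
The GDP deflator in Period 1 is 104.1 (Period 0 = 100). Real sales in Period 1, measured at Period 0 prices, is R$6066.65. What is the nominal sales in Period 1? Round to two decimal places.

Nominal = Real × (Index/100) = 6066.65 × (104.1/100)
        = 6066.65 × 1.041 = 6315.3826

6315.38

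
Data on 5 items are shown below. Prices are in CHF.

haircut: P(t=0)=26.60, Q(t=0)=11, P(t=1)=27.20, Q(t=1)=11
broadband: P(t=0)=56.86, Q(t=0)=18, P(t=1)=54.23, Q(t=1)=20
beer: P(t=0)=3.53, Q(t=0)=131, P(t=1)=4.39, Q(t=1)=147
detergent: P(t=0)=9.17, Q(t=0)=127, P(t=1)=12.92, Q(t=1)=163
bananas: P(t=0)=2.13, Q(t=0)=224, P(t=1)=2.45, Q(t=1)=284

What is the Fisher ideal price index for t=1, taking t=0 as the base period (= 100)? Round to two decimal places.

118.73

Laspeyres component (base-period weights):
ΣP(t=1)Q(t=0) = 27.20×11 + 54.23×18 + 4.39×131 + 12.92×127 + 2.45×224 = 299.2 + 976.14 + 575.09 + 1640.84 + 548.8 = 4040.07
ΣP(t=0)Q(t=0) = 26.60×11 + 56.86×18 + 3.53×131 + 9.17×127 + 2.13×224 = 292.6 + 1023.48 + 462.43 + 1164.59 + 477.12 = 3420.22
L = 4040.07 / 3420.22 × 100 = 118.1231
Paasche component (current-period weights):
ΣP(t=1)Q(t=1) = 27.20×11 + 54.23×20 + 4.39×147 + 12.92×163 + 2.45×284 = 299.2 + 1084.6 + 645.33 + 2105.96 + 695.8 = 4830.89
ΣP(t=0)Q(t=1) = 26.60×11 + 56.86×20 + 3.53×147 + 9.17×163 + 2.13×284 = 292.6 + 1137.2 + 518.91 + 1494.71 + 604.92 = 4048.34
P = 4830.89 / 4048.34 × 100 = 119.3301
Fisher = √(L × P) = √(118.1231 × 119.3301) = 118.7251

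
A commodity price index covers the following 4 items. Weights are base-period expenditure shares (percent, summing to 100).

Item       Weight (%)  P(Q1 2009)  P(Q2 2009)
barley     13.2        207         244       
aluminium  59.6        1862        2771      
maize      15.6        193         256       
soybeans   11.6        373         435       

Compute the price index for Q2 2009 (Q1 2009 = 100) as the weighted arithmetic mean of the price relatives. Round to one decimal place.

138.5

barley: 13.2 × (244/207) = 13.2 × 1.178744 = 15.5594
aluminium: 59.6 × (2771/1862) = 59.6 × 1.488185 = 88.6958
maize: 15.6 × (256/193) = 15.6 × 1.326425 = 20.6922
soybeans: 11.6 × (435/373) = 11.6 × 1.166220 = 13.5282
Index = Σ wᵢ·(p₁ᵢ/p₀ᵢ) = 15.5594 + 88.6958 + 20.6922 + 13.5282 = 138.4756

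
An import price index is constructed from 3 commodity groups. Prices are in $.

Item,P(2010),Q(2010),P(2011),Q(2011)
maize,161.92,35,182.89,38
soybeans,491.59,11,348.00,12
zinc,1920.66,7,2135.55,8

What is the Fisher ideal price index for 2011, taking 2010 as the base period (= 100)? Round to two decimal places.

Laspeyres component (base-period weights):
ΣP(2011)Q(2010) = 182.89×35 + 348.00×11 + 2135.55×7 = 6401.15 + 3828 + 14948.85 = 25178
ΣP(2010)Q(2010) = 161.92×35 + 491.59×11 + 1920.66×7 = 5667.2 + 5407.49 + 13444.62 = 24519.31
L = 25178 / 24519.31 × 100 = 102.6864
Paasche component (current-period weights):
ΣP(2011)Q(2011) = 182.89×38 + 348.00×12 + 2135.55×8 = 6949.82 + 4176 + 17084.4 = 28210.22
ΣP(2010)Q(2011) = 161.92×38 + 491.59×12 + 1920.66×8 = 6152.96 + 5899.08 + 15365.28 = 27417.32
P = 28210.22 / 27417.32 × 100 = 102.8920
Fisher = √(L × P) = √(102.6864 × 102.8920) = 102.7891

102.79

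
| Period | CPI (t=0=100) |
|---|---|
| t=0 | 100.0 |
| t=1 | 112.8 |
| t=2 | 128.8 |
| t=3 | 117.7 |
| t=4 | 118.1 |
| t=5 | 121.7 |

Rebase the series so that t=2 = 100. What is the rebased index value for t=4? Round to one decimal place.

Rebased(t=4) = 118.1 / 128.8 × 100 = 91.6925

91.7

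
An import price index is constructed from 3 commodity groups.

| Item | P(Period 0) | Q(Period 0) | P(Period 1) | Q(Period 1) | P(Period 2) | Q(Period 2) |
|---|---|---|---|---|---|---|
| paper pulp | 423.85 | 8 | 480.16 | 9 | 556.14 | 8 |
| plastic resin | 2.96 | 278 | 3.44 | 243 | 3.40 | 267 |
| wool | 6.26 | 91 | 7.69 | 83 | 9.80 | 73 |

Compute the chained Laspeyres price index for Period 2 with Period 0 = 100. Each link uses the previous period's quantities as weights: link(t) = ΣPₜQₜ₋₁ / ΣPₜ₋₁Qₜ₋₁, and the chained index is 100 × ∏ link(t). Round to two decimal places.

131.77

Link Period 0→Period 1:
ΣP(Period 1)Q(Period 0) = 480.16×8 + 3.44×278 + 7.69×91 = 3841.28 + 956.32 + 699.79 = 5497.39
ΣP(Period 0)Q(Period 0) = 423.85×8 + 2.96×278 + 6.26×91 = 3390.8 + 822.88 + 569.66 = 4783.34
link = 5497.39/4783.34 = 1.149279
Link Period 1→Period 2:
ΣP(Period 2)Q(Period 1) = 556.14×9 + 3.40×243 + 9.80×83 = 5005.26 + 826.2 + 813.4 = 6644.86
ΣP(Period 1)Q(Period 1) = 480.16×9 + 3.44×243 + 7.69×83 = 4321.44 + 835.92 + 638.27 = 5795.63
link = 6644.86/5795.63 = 1.146529
Chained index = 100 × 1.149279 × 1.146529 = 131.7682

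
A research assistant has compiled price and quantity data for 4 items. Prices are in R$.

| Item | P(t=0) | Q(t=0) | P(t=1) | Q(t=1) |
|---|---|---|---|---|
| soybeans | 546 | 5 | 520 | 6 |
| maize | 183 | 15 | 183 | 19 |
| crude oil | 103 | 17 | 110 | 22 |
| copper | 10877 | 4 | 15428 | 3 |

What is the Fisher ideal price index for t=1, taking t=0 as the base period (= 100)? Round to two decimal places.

Laspeyres component (base-period weights):
ΣP(t=1)Q(t=0) = 520×5 + 183×15 + 110×17 + 15428×4 = 2600 + 2745 + 1870 + 61712 = 68927
ΣP(t=0)Q(t=0) = 546×5 + 183×15 + 103×17 + 10877×4 = 2730 + 2745 + 1751 + 43508 = 50734
L = 68927 / 50734 × 100 = 135.8596
Paasche component (current-period weights):
ΣP(t=1)Q(t=1) = 520×6 + 183×19 + 110×22 + 15428×3 = 3120 + 3477 + 2420 + 46284 = 55301
ΣP(t=0)Q(t=1) = 546×6 + 183×19 + 103×22 + 10877×3 = 3276 + 3477 + 2266 + 32631 = 41650
P = 55301 / 41650 × 100 = 132.7755
Fisher = √(L × P) = √(135.8596 × 132.7755) = 134.3087

134.31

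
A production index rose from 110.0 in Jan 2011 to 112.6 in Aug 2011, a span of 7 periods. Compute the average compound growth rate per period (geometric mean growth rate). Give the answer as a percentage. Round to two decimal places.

Growth factor = (112.6/110.0)^(1/7) = (1.023636)^(1/7) = 1.003343
Growth rate = 1.003343 − 1 = 0.003343 = 0.3343%

0.33%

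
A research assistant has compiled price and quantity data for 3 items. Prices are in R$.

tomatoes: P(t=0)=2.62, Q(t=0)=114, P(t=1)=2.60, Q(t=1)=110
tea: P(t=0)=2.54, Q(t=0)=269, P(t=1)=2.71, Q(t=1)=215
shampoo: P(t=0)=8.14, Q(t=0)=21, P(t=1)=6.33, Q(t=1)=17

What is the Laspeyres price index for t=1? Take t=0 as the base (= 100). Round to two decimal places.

100.47

Laspeyres price index uses base-period quantities as weights.
ΣP(t=1)·Q(t=0) = 2.60×114 + 2.71×269 + 6.33×21 = 296.4 + 728.99 + 132.93 = 1158.32
ΣP(t=0)·Q(t=0) = 2.62×114 + 2.54×269 + 8.14×21 = 298.68 + 683.26 + 170.94 = 1152.88
Index = 1158.32 / 1152.88 × 100 = 100.4719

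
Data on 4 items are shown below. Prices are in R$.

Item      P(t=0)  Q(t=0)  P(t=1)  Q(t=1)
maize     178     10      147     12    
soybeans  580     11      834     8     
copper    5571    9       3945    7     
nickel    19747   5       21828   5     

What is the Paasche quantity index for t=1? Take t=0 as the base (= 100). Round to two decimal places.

Paasche quantity index uses current-period prices as weights.
ΣP(t=1)·Q(t=1) = 147×12 + 834×8 + 3945×7 + 21828×5 = 1764 + 6672 + 27615 + 109140 = 145191
ΣP(t=1)·Q(t=0) = 147×10 + 834×11 + 3945×9 + 21828×5 = 1470 + 9174 + 35505 + 109140 = 155289
Index = 145191 / 155289 × 100 = 93.4973

93.50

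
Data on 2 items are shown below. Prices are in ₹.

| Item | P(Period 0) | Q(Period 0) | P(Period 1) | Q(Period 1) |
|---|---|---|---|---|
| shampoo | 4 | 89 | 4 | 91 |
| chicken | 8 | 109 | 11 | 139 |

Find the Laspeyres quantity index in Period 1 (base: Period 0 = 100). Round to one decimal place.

120.2

Laspeyres quantity index uses base-period prices as weights.
ΣP(Period 0)·Q(Period 1) = 4×91 + 8×139 = 364 + 1112 = 1476
ΣP(Period 0)·Q(Period 0) = 4×89 + 8×109 = 356 + 872 = 1228
Index = 1476 / 1228 × 100 = 120.1954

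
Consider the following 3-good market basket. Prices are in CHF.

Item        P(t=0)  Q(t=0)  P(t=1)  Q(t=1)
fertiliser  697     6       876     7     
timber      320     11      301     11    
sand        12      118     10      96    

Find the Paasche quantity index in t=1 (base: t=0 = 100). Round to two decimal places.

106.73

Paasche quantity index uses current-period prices as weights.
ΣP(t=1)·Q(t=1) = 876×7 + 301×11 + 10×96 = 6132 + 3311 + 960 = 10403
ΣP(t=1)·Q(t=0) = 876×6 + 301×11 + 10×118 = 5256 + 3311 + 1180 = 9747
Index = 10403 / 9747 × 100 = 106.7303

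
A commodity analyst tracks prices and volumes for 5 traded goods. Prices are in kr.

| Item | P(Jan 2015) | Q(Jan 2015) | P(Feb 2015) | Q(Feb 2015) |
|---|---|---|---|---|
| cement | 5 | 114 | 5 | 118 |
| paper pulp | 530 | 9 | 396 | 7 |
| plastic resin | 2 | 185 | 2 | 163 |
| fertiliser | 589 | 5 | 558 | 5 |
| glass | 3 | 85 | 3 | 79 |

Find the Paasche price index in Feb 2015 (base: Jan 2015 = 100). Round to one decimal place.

86.0

Paasche price index uses current-period quantities as weights.
ΣP(Feb 2015)·Q(Feb 2015) = 5×118 + 396×7 + 2×163 + 558×5 + 3×79 = 590 + 2772 + 326 + 2790 + 237 = 6715
ΣP(Jan 2015)·Q(Feb 2015) = 5×118 + 530×7 + 2×163 + 589×5 + 3×79 = 590 + 3710 + 326 + 2945 + 237 = 7808
Index = 6715 / 7808 × 100 = 86.0015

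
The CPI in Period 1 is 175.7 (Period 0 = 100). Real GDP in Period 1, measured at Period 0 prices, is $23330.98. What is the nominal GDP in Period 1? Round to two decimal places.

40992.53

Nominal = Real × (Index/100) = 23330.98 × (175.7/100)
        = 23330.98 × 1.757 = 40992.5319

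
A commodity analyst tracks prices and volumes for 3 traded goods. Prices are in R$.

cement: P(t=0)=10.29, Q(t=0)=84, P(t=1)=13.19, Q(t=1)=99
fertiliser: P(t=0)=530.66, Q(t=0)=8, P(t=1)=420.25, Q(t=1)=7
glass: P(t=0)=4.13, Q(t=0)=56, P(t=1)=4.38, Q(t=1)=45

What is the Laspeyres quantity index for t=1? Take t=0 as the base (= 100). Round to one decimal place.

Laspeyres quantity index uses base-period prices as weights.
ΣP(t=0)·Q(t=1) = 10.29×99 + 530.66×7 + 4.13×45 = 1018.71 + 3714.62 + 185.85 = 4919.18
ΣP(t=0)·Q(t=0) = 10.29×84 + 530.66×8 + 4.13×56 = 864.36 + 4245.28 + 231.28 = 5340.92
Index = 4919.18 / 5340.92 × 100 = 92.1036

92.1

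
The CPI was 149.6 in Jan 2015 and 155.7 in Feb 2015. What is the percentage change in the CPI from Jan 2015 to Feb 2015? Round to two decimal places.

4.08%

Change = (155.7 − 149.6) / 149.6 × 100
       = 6.1 / 149.6 × 100 = 4.0775%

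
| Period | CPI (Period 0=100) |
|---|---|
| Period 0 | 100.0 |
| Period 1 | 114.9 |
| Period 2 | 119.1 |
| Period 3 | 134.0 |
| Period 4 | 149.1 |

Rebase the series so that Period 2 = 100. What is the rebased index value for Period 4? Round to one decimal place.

Rebased(Period 4) = 149.1 / 119.1 × 100 = 125.1889

125.2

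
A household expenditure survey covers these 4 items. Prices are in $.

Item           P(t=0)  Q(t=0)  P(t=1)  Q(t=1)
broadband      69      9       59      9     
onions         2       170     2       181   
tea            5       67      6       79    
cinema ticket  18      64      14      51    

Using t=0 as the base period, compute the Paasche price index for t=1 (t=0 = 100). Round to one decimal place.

Paasche price index uses current-period quantities as weights.
ΣP(t=1)·Q(t=1) = 59×9 + 2×181 + 6×79 + 14×51 = 531 + 362 + 474 + 714 = 2081
ΣP(t=0)·Q(t=1) = 69×9 + 2×181 + 5×79 + 18×51 = 621 + 362 + 395 + 918 = 2296
Index = 2081 / 2296 × 100 = 90.6359

90.6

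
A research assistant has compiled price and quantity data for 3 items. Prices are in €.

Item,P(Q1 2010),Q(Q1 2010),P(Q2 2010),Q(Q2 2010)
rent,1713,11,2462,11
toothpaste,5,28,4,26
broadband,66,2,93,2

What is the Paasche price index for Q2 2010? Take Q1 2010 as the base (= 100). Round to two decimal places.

143.27

Paasche price index uses current-period quantities as weights.
ΣP(Q2 2010)·Q(Q2 2010) = 2462×11 + 4×26 + 93×2 = 27082 + 104 + 186 = 27372
ΣP(Q1 2010)·Q(Q2 2010) = 1713×11 + 5×26 + 66×2 = 18843 + 130 + 132 = 19105
Index = 27372 / 19105 × 100 = 143.2714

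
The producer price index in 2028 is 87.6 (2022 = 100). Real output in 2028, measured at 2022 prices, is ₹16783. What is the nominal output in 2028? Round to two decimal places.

Nominal = Real × (Index/100) = 16783 × (87.6/100)
        = 16783 × 0.876 = 14701.9080

14701.91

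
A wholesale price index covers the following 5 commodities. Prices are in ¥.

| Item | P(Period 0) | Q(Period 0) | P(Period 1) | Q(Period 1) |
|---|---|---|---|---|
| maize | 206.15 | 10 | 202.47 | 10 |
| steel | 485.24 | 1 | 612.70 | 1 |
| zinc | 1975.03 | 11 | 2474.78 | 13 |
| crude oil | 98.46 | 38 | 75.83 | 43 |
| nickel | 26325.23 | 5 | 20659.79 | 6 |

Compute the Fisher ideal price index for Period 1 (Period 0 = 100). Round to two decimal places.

Laspeyres component (base-period weights):
ΣP(Period 1)Q(Period 0) = 202.47×10 + 612.70×1 + 2474.78×11 + 75.83×38 + 20659.79×5 = 2024.7 + 612.7 + 27222.58 + 2881.54 + 103298.95 = 136040.47
ΣP(Period 0)Q(Period 0) = 206.15×10 + 485.24×1 + 1975.03×11 + 98.46×38 + 26325.23×5 = 2061.5 + 485.24 + 21725.33 + 3741.48 + 131626.15 = 159639.7
L = 136040.47 / 159639.7 × 100 = 85.2172
Paasche component (current-period weights):
ΣP(Period 1)Q(Period 1) = 202.47×10 + 612.70×1 + 2474.78×13 + 75.83×43 + 20659.79×6 = 2024.7 + 612.7 + 32172.14 + 3260.69 + 123958.74 = 162028.97
ΣP(Period 0)Q(Period 1) = 206.15×10 + 485.24×1 + 1975.03×13 + 98.46×43 + 26325.23×6 = 2061.5 + 485.24 + 25675.39 + 4233.78 + 157951.38 = 190407.29
P = 162028.97 / 190407.29 × 100 = 85.0960
Fisher = √(L × P) = √(85.2172 × 85.0960) = 85.1566

85.16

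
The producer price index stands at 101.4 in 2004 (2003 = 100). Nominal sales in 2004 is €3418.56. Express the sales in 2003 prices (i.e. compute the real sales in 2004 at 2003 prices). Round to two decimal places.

3371.36

Real = Nominal ÷ (Index/100) = 3418.56 ÷ (101.4/100)
     = 3418.56 ÷ 1.014 = 3371.3609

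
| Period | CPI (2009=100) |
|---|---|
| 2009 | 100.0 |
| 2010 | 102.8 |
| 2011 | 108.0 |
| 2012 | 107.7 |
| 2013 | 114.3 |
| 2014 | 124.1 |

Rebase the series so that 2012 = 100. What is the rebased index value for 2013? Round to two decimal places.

Rebased(2013) = 114.3 / 107.7 × 100 = 106.1281

106.13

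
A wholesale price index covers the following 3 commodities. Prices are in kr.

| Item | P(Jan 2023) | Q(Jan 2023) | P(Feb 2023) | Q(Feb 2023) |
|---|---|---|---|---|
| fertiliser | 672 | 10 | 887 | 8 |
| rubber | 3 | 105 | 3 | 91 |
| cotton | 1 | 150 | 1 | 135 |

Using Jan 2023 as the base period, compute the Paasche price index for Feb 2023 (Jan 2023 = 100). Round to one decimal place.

129.7

Paasche price index uses current-period quantities as weights.
ΣP(Feb 2023)·Q(Feb 2023) = 887×8 + 3×91 + 1×135 = 7096 + 273 + 135 = 7504
ΣP(Jan 2023)·Q(Feb 2023) = 672×8 + 3×91 + 1×135 = 5376 + 273 + 135 = 5784
Index = 7504 / 5784 × 100 = 129.7372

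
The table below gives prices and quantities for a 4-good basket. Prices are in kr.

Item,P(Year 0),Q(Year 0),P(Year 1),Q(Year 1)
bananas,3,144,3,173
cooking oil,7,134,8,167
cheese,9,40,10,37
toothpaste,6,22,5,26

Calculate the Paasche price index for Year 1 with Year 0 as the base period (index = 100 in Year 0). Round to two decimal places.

Paasche price index uses current-period quantities as weights.
ΣP(Year 1)·Q(Year 1) = 3×173 + 8×167 + 10×37 + 5×26 = 519 + 1336 + 370 + 130 = 2355
ΣP(Year 0)·Q(Year 1) = 3×173 + 7×167 + 9×37 + 6×26 = 519 + 1169 + 333 + 156 = 2177
Index = 2355 / 2177 × 100 = 108.1764

108.18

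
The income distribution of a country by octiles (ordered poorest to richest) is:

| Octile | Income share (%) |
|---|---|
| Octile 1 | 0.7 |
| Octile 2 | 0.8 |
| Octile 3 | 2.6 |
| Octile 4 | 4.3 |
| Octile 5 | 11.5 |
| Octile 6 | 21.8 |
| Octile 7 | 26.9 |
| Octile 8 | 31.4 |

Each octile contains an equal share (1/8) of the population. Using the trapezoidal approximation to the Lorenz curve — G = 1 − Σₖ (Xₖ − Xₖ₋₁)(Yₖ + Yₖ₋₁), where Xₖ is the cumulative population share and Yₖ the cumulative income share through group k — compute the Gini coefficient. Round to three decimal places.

0.513

Cumulative income shares Yₖ: 0.0070, 0.0150, 0.0410, 0.0840, 0.1990, 0.4170, 0.6860, 1.0000
Σ (Xₖ−Xₖ₋₁)(Yₖ+Yₖ₋₁) = (1/8)(0.0070+0.0000) + (1/8)(0.0150+0.0070) + (1/8)(0.0410+0.0150) + (1/8)(0.0840+0.0410) + (1/8)(0.1990+0.0840) + (1/8)(0.4170+0.1990) + (1/8)(0.6860+0.4170) + (1/8)(1.0000+0.6860)
  = 0.0009 + 0.0027 + 0.0070 + 0.0156 + 0.0354 + 0.0770 + 0.1379 + 0.2107 = 0.4873
G = 1 − 0.4873 = 0.5128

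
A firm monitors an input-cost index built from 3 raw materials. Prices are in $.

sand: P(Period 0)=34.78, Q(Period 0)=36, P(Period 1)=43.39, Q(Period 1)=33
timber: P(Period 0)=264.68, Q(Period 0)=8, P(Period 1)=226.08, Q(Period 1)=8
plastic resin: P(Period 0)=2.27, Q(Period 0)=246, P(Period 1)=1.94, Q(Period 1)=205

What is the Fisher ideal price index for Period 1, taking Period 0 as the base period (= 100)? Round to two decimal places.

Laspeyres component (base-period weights):
ΣP(Period 1)Q(Period 0) = 43.39×36 + 226.08×8 + 1.94×246 = 1562.04 + 1808.64 + 477.24 = 3847.92
ΣP(Period 0)Q(Period 0) = 34.78×36 + 264.68×8 + 2.27×246 = 1252.08 + 2117.44 + 558.42 = 3927.94
L = 3847.92 / 3927.94 × 100 = 97.9628
Paasche component (current-period weights):
ΣP(Period 1)Q(Period 1) = 43.39×33 + 226.08×8 + 1.94×205 = 1431.87 + 1808.64 + 397.7 = 3638.21
ΣP(Period 0)Q(Period 1) = 34.78×33 + 264.68×8 + 2.27×205 = 1147.74 + 2117.44 + 465.35 = 3730.53
P = 3638.21 / 3730.53 × 100 = 97.5253
Fisher = √(L × P) = √(97.9628 × 97.5253) = 97.7438

97.74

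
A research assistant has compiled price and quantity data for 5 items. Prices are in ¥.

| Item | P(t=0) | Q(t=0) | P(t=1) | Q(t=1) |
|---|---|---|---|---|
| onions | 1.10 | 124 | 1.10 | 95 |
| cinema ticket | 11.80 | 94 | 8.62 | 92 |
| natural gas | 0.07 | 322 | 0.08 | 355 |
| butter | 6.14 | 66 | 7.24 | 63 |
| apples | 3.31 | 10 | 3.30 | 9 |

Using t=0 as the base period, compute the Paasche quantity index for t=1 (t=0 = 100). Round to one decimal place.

95.2

Paasche quantity index uses current-period prices as weights.
ΣP(t=1)·Q(t=1) = 1.10×95 + 8.62×92 + 0.08×355 + 7.24×63 + 3.30×9 = 104.5 + 793.04 + 28.4 + 456.12 + 29.7 = 1411.76
ΣP(t=1)·Q(t=0) = 1.10×124 + 8.62×94 + 0.08×322 + 7.24×66 + 3.30×10 = 136.4 + 810.28 + 25.76 + 477.84 + 33 = 1483.28
Index = 1411.76 / 1483.28 × 100 = 95.1783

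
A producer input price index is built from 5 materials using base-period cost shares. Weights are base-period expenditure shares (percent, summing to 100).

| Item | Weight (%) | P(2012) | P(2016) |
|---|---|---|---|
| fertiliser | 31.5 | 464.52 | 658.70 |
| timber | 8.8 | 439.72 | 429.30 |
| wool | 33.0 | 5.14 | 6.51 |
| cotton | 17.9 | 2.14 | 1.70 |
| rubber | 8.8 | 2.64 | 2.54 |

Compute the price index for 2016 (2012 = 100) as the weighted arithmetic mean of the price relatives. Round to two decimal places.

117.74

fertiliser: 31.5 × (658.70/464.52) = 31.5 × 1.418023 = 44.6677
timber: 8.8 × (429.30/439.72) = 8.8 × 0.976303 = 8.5915
wool: 33.0 × (6.51/5.14) = 33.0 × 1.266537 = 41.7957
cotton: 17.9 × (1.70/2.14) = 17.9 × 0.794393 = 14.2196
rubber: 8.8 × (2.54/2.64) = 8.8 × 0.962121 = 8.4667
Index = Σ wᵢ·(p₁ᵢ/p₀ᵢ) = 44.6677 + 8.5915 + 41.7957 + 14.2196 + 8.4667 = 117.7412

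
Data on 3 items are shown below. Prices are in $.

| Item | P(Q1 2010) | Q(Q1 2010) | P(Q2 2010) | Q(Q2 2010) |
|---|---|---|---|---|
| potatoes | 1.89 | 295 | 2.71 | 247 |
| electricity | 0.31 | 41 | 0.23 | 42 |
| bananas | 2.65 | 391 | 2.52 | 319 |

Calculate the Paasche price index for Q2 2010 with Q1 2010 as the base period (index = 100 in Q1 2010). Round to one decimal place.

111.9

Paasche price index uses current-period quantities as weights.
ΣP(Q2 2010)·Q(Q2 2010) = 2.71×247 + 0.23×42 + 2.52×319 = 669.37 + 9.66 + 803.88 = 1482.91
ΣP(Q1 2010)·Q(Q2 2010) = 1.89×247 + 0.31×42 + 2.65×319 = 466.83 + 13.02 + 845.35 = 1325.2
Index = 1482.91 / 1325.2 × 100 = 111.9008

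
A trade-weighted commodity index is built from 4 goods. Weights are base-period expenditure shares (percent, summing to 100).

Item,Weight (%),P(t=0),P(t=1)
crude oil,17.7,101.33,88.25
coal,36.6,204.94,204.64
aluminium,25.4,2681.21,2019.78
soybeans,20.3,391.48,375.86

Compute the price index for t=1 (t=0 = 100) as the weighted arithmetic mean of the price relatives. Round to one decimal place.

90.6

crude oil: 17.7 × (88.25/101.33) = 17.7 × 0.870917 = 15.4152
coal: 36.6 × (204.64/204.94) = 36.6 × 0.998536 = 36.5464
aluminium: 25.4 × (2019.78/2681.21) = 25.4 × 0.753309 = 19.1341
soybeans: 20.3 × (375.86/391.48) = 20.3 × 0.960100 = 19.4900
Index = Σ wᵢ·(p₁ᵢ/p₀ᵢ) = 15.4152 + 36.5464 + 19.1341 + 19.4900 = 90.5857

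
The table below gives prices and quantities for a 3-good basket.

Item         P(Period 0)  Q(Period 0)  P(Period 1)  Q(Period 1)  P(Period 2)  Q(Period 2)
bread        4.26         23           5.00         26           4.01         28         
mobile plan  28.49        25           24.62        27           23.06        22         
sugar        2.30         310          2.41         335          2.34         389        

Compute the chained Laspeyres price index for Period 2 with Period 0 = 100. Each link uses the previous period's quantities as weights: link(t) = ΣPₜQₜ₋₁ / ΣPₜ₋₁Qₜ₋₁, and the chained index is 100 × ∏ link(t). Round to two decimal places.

Link Period 0→Period 1:
ΣP(Period 1)Q(Period 0) = 5.00×23 + 24.62×25 + 2.41×310 = 115 + 615.5 + 747.1 = 1477.6
ΣP(Period 0)Q(Period 0) = 4.26×23 + 28.49×25 + 2.30×310 = 97.98 + 712.25 + 713 = 1523.23
link = 1477.6/1523.23 = 0.970044
Link Period 1→Period 2:
ΣP(Period 2)Q(Period 1) = 4.01×26 + 23.06×27 + 2.34×335 = 104.26 + 622.62 + 783.9 = 1510.78
ΣP(Period 1)Q(Period 1) = 5.00×26 + 24.62×27 + 2.41×335 = 130 + 664.74 + 807.35 = 1602.09
link = 1510.78/1602.09 = 0.943006
Chained index = 100 × 0.970044 × 0.943006 = 91.4757

91.48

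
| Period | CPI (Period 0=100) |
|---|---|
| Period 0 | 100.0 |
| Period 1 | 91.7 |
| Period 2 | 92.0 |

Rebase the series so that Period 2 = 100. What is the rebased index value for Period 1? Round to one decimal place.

Rebased(Period 1) = 91.7 / 92.0 × 100 = 99.6739

99.7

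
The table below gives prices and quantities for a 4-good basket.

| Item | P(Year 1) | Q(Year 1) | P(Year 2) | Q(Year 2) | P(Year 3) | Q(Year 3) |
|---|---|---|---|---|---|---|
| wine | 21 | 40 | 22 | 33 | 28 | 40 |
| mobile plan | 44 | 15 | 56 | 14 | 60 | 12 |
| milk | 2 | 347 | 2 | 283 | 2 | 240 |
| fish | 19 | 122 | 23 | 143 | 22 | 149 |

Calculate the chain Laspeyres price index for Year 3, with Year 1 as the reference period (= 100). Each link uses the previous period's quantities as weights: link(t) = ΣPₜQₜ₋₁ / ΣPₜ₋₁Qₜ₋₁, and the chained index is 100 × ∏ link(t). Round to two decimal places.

118.09

Link Year 1→Year 2:
ΣP(Year 2)Q(Year 1) = 22×40 + 56×15 + 2×347 + 23×122 = 880 + 840 + 694 + 2806 = 5220
ΣP(Year 1)Q(Year 1) = 21×40 + 44×15 + 2×347 + 19×122 = 840 + 660 + 694 + 2318 = 4512
link = 5220/4512 = 1.156915
Link Year 2→Year 3:
ΣP(Year 3)Q(Year 2) = 28×33 + 60×14 + 2×283 + 22×143 = 924 + 840 + 566 + 3146 = 5476
ΣP(Year 2)Q(Year 2) = 22×33 + 56×14 + 2×283 + 23×143 = 726 + 784 + 566 + 3289 = 5365
link = 5476/5365 = 1.020690
Chained index = 100 × 1.156915 × 1.020690 = 118.0851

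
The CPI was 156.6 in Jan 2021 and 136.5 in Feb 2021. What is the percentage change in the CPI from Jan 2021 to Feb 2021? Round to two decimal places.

-12.84%

Change = (136.5 − 156.6) / 156.6 × 100
       = -20.1 / 156.6 × 100 = -12.8352%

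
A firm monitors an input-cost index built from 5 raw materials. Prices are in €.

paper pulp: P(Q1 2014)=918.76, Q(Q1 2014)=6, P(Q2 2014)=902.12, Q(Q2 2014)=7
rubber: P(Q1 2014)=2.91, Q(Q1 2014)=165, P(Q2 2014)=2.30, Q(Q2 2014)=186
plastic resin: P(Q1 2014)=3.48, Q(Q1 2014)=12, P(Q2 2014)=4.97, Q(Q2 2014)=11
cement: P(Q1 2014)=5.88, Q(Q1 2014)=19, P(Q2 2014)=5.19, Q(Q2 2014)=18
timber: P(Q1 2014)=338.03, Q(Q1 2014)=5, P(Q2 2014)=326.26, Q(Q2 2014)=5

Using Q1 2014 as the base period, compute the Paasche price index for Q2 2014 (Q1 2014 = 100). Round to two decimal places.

96.77

Paasche price index uses current-period quantities as weights.
ΣP(Q2 2014)·Q(Q2 2014) = 902.12×7 + 2.30×186 + 4.97×11 + 5.19×18 + 326.26×5 = 6314.84 + 427.8 + 54.67 + 93.42 + 1631.3 = 8522.03
ΣP(Q1 2014)·Q(Q2 2014) = 918.76×7 + 2.91×186 + 3.48×11 + 5.88×18 + 338.03×5 = 6431.32 + 541.26 + 38.28 + 105.84 + 1690.15 = 8806.85
Index = 8522.03 / 8806.85 × 100 = 96.7659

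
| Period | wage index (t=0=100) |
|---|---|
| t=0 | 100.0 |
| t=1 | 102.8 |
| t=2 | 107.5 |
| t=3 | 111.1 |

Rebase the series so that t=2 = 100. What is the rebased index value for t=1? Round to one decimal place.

Rebased(t=1) = 102.8 / 107.5 × 100 = 95.6279

95.6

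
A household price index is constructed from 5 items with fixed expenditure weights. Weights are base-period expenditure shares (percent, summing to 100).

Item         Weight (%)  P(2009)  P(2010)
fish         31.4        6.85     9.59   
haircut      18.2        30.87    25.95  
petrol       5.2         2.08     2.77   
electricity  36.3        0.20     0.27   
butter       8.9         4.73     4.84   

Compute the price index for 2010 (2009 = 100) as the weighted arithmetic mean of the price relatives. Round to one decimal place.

fish: 31.4 × (9.59/6.85) = 31.4 × 1.400000 = 43.9600
haircut: 18.2 × (25.95/30.87) = 18.2 × 0.840622 = 15.2993
petrol: 5.2 × (2.77/2.08) = 5.2 × 1.331731 = 6.9250
electricity: 36.3 × (0.27/0.20) = 36.3 × 1.350000 = 49.0050
butter: 8.9 × (4.84/4.73) = 8.9 × 1.023256 = 9.1070
Index = Σ wᵢ·(p₁ᵢ/p₀ᵢ) = 43.9600 + 15.2993 + 6.9250 + 49.0050 + 9.1070 = 124.2963

124.3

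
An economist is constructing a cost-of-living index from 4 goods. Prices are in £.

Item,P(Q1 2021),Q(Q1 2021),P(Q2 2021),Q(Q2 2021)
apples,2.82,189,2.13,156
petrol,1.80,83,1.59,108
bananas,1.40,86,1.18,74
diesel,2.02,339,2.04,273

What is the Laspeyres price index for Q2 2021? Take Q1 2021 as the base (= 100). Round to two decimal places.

89.25

Laspeyres price index uses base-period quantities as weights.
ΣP(Q2 2021)·Q(Q1 2021) = 2.13×189 + 1.59×83 + 1.18×86 + 2.04×339 = 402.57 + 131.97 + 101.48 + 691.56 = 1327.58
ΣP(Q1 2021)·Q(Q1 2021) = 2.82×189 + 1.80×83 + 1.40×86 + 2.02×339 = 532.98 + 149.4 + 120.4 + 684.78 = 1487.56
Index = 1327.58 / 1487.56 × 100 = 89.2455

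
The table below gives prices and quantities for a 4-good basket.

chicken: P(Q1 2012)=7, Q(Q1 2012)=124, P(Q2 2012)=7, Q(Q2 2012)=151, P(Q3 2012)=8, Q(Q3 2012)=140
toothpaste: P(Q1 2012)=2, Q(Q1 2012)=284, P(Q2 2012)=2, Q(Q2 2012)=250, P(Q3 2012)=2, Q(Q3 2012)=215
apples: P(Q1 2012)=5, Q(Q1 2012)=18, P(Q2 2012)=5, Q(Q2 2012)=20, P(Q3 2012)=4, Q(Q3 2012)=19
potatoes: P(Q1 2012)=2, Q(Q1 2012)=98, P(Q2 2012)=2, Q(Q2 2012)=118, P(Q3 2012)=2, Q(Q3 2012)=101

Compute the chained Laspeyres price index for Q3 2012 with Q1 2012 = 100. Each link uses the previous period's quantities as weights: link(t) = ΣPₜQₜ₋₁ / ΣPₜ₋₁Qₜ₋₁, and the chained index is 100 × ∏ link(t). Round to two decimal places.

Link Q1 2012→Q2 2012:
ΣP(Q2 2012)Q(Q1 2012) = 7×124 + 2×284 + 5×18 + 2×98 = 868 + 568 + 90 + 196 = 1722
ΣP(Q1 2012)Q(Q1 2012) = 7×124 + 2×284 + 5×18 + 2×98 = 868 + 568 + 90 + 196 = 1722
link = 1722/1722 = 1.000000
Link Q2 2012→Q3 2012:
ΣP(Q3 2012)Q(Q2 2012) = 8×151 + 2×250 + 4×20 + 2×118 = 1208 + 500 + 80 + 236 = 2024
ΣP(Q2 2012)Q(Q2 2012) = 7×151 + 2×250 + 5×20 + 2×118 = 1057 + 500 + 100 + 236 = 1893
link = 2024/1893 = 1.069202
Chained index = 100 × 1.000000 × 1.069202 = 106.9202

106.92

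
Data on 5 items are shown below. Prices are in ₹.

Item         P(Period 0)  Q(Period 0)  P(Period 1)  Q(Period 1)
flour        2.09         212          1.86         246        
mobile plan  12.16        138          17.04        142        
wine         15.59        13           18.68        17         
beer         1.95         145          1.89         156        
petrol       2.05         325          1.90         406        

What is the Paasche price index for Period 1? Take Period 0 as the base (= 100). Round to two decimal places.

Paasche price index uses current-period quantities as weights.
ΣP(Period 1)·Q(Period 1) = 1.86×246 + 17.04×142 + 18.68×17 + 1.89×156 + 1.90×406 = 457.56 + 2419.68 + 317.56 + 294.84 + 771.4 = 4261.04
ΣP(Period 0)·Q(Period 1) = 2.09×246 + 12.16×142 + 15.59×17 + 1.95×156 + 2.05×406 = 514.14 + 1726.72 + 265.03 + 304.2 + 832.3 = 3642.39
Index = 4261.04 / 3642.39 × 100 = 116.9847

116.98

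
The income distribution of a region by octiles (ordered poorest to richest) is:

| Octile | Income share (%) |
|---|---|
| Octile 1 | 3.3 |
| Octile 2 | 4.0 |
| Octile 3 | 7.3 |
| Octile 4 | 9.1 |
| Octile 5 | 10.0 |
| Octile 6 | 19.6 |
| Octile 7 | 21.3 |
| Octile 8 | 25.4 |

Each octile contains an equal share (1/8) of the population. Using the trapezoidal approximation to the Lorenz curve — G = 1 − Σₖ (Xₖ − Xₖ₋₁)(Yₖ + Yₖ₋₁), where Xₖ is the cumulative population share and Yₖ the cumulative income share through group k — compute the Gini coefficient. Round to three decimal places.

0.349

Cumulative income shares Yₖ: 0.0330, 0.0730, 0.1460, 0.2370, 0.3370, 0.5330, 0.7460, 1.0000
Σ (Xₖ−Xₖ₋₁)(Yₖ+Yₖ₋₁) = (1/8)(0.0330+0.0000) + (1/8)(0.0730+0.0330) + (1/8)(0.1460+0.0730) + (1/8)(0.2370+0.1460) + (1/8)(0.3370+0.2370) + (1/8)(0.5330+0.3370) + (1/8)(0.7460+0.5330) + (1/8)(1.0000+0.7460)
  = 0.0041 + 0.0133 + 0.0274 + 0.0479 + 0.0718 + 0.1088 + 0.1599 + 0.2182 = 0.6512
G = 1 − 0.6512 = 0.3488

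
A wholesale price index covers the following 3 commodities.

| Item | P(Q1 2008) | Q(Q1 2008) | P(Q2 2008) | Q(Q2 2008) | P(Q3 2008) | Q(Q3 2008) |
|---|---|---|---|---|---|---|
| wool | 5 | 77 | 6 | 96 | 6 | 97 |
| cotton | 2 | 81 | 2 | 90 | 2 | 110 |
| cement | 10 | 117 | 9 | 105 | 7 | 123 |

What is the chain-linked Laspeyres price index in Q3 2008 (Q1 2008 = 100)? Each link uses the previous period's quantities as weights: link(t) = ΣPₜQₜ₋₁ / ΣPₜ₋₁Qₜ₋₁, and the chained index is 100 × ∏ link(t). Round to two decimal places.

Link Q1 2008→Q2 2008:
ΣP(Q2 2008)Q(Q1 2008) = 6×77 + 2×81 + 9×117 = 462 + 162 + 1053 = 1677
ΣP(Q1 2008)Q(Q1 2008) = 5×77 + 2×81 + 10×117 = 385 + 162 + 1170 = 1717
link = 1677/1717 = 0.976704
Link Q2 2008→Q3 2008:
ΣP(Q3 2008)Q(Q2 2008) = 6×96 + 2×90 + 7×105 = 576 + 180 + 735 = 1491
ΣP(Q2 2008)Q(Q2 2008) = 6×96 + 2×90 + 9×105 = 576 + 180 + 945 = 1701
link = 1491/1701 = 0.876543
Chained index = 100 × 0.976704 × 0.876543 = 85.6123

85.61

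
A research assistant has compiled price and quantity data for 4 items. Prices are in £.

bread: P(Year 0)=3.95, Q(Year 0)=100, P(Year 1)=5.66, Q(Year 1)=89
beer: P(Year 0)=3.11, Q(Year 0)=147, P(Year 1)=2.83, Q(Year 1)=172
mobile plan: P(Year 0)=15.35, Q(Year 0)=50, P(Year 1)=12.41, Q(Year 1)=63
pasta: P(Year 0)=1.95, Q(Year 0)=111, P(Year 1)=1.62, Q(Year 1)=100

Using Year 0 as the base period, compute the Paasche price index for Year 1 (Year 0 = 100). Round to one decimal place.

Paasche price index uses current-period quantities as weights.
ΣP(Year 1)·Q(Year 1) = 5.66×89 + 2.83×172 + 12.41×63 + 1.62×100 = 503.74 + 486.76 + 781.83 + 162 = 1934.33
ΣP(Year 0)·Q(Year 1) = 3.95×89 + 3.11×172 + 15.35×63 + 1.95×100 = 351.55 + 534.92 + 967.05 + 195 = 2048.52
Index = 1934.33 / 2048.52 × 100 = 94.4257

94.4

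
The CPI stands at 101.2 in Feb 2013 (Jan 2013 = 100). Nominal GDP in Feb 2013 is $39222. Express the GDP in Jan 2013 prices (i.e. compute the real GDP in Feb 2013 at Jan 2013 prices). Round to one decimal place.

38756.9

Real = Nominal ÷ (Index/100) = 39222 ÷ (101.2/100)
     = 39222 ÷ 1.012 = 38756.9170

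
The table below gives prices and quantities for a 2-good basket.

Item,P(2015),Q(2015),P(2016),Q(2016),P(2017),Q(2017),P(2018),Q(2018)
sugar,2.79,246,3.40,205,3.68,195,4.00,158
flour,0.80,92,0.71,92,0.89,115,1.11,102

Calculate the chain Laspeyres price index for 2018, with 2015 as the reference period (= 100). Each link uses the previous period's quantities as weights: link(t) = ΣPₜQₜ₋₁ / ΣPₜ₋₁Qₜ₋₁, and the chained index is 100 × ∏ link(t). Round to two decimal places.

Link 2015→2016:
ΣP(2016)Q(2015) = 3.40×246 + 0.71×92 = 836.4 + 65.32 = 901.72
ΣP(2015)Q(2015) = 2.79×246 + 0.80×92 = 686.34 + 73.6 = 759.94
link = 901.72/759.94 = 1.186567
Link 2016→2017:
ΣP(2017)Q(2016) = 3.68×205 + 0.89×92 = 754.4 + 81.88 = 836.28
ΣP(2016)Q(2016) = 3.40×205 + 0.71×92 = 697 + 65.32 = 762.32
link = 836.28/762.32 = 1.097020
Link 2017→2018:
ΣP(2018)Q(2017) = 4.00×195 + 1.11×115 = 780 + 127.65 = 907.65
ΣP(2017)Q(2017) = 3.68×195 + 0.89×115 = 717.6 + 102.35 = 819.95
link = 907.65/819.95 = 1.106958
Chained index = 100 × 1.186567 × 1.097020 × 1.106958 = 144.0913

144.09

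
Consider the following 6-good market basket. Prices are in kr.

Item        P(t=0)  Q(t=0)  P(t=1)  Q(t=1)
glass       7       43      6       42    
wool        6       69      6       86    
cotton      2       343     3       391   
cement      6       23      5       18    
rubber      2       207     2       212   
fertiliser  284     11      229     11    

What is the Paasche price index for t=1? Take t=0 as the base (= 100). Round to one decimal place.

Paasche price index uses current-period quantities as weights.
ΣP(t=1)·Q(t=1) = 6×42 + 6×86 + 3×391 + 5×18 + 2×212 + 229×11 = 252 + 516 + 1173 + 90 + 424 + 2519 = 4974
ΣP(t=0)·Q(t=1) = 7×42 + 6×86 + 2×391 + 6×18 + 2×212 + 284×11 = 294 + 516 + 782 + 108 + 424 + 3124 = 5248
Index = 4974 / 5248 × 100 = 94.7790

94.8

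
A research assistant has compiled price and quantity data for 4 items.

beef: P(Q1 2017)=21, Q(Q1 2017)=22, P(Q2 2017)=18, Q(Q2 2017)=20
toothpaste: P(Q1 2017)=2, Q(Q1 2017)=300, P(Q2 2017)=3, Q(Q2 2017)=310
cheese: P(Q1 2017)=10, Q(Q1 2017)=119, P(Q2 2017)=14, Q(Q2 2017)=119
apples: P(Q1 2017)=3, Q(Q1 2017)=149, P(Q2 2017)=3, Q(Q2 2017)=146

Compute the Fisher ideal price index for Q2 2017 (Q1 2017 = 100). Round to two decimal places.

Laspeyres component (base-period weights):
ΣP(Q2 2017)Q(Q1 2017) = 18×22 + 3×300 + 14×119 + 3×149 = 396 + 900 + 1666 + 447 = 3409
ΣP(Q1 2017)Q(Q1 2017) = 21×22 + 2×300 + 10×119 + 3×149 = 462 + 600 + 1190 + 447 = 2699
L = 3409 / 2699 × 100 = 126.3060
Paasche component (current-period weights):
ΣP(Q2 2017)Q(Q2 2017) = 18×20 + 3×310 + 14×119 + 3×146 = 360 + 930 + 1666 + 438 = 3394
ΣP(Q1 2017)Q(Q2 2017) = 21×20 + 2×310 + 10×119 + 3×146 = 420 + 620 + 1190 + 438 = 2668
P = 3394 / 2668 × 100 = 127.2114
Fisher = √(L × P) = √(126.3060 × 127.2114) = 126.7579

126.76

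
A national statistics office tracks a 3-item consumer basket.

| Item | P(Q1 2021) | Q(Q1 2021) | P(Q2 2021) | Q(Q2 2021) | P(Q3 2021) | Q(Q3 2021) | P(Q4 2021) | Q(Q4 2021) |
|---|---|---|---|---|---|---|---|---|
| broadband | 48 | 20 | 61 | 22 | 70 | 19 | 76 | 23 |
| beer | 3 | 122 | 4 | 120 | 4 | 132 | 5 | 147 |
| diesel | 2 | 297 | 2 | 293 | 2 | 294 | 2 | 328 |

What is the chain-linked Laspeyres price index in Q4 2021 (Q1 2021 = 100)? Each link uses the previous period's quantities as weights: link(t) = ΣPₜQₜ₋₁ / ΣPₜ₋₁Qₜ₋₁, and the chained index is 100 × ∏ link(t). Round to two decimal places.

142.80

Link Q1 2021→Q2 2021:
ΣP(Q2 2021)Q(Q1 2021) = 61×20 + 4×122 + 2×297 = 1220 + 488 + 594 = 2302
ΣP(Q1 2021)Q(Q1 2021) = 48×20 + 3×122 + 2×297 = 960 + 366 + 594 = 1920
link = 2302/1920 = 1.198958
Link Q2 2021→Q3 2021:
ΣP(Q3 2021)Q(Q2 2021) = 70×22 + 4×120 + 2×293 = 1540 + 480 + 586 = 2606
ΣP(Q2 2021)Q(Q2 2021) = 61×22 + 4×120 + 2×293 = 1342 + 480 + 586 = 2408
link = 2606/2408 = 1.082226
Link Q3 2021→Q4 2021:
ΣP(Q4 2021)Q(Q3 2021) = 76×19 + 5×132 + 2×294 = 1444 + 660 + 588 = 2692
ΣP(Q3 2021)Q(Q3 2021) = 70×19 + 4×132 + 2×294 = 1330 + 528 + 588 = 2446
link = 2692/2446 = 1.100572
Chained index = 100 × 1.198958 × 1.082226 × 1.100572 = 142.8041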